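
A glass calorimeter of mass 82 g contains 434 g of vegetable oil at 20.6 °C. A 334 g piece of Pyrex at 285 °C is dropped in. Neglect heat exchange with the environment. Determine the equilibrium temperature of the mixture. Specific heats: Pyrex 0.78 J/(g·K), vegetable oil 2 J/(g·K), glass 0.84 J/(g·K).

Taking heat into each body as positive, Σ m c ΔT = 0:
334·0.78·(T − 285) + 434·2·(T − 20.6) + 82·0.84·(T − 20.6) = 0
260.52(T − 285) + 868(T − 20.6) + 68.88(T − 20.6) = 0
1197.4 T = 93548
T = 93548/1197.4 ≈ 78.13 °C

T_f ≈ 78.1 °C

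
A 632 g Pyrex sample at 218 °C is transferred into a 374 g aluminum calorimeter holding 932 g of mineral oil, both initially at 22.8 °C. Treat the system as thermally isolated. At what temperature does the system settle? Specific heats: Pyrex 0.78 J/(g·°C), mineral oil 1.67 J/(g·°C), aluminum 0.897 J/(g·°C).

Conservation of energy gives ΣQ = 0:
632×0.78×(T − 218) + 932×1.67×(T − 22.8) + 374×0.897×(T − 22.8) = 0
2384.9 T = 150601
T = 150601 / 2384.9 = 63.1 °C

T_f ≈ 63.1 °C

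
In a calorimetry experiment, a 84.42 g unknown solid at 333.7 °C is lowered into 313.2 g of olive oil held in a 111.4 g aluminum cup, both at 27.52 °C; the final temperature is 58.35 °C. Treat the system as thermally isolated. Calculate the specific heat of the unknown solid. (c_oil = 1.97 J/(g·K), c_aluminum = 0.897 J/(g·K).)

Let T be the final temperature. ΣQ_i = 0:
84.42·c·(58.35 − 333.7) + 313.2·1.97·(58.35 − 27.52) + 111.4·0.897·(58.35 − 27.52) = 0
-23245 c = -22103
c = -22103/-23245 ≈ 0.9509 J/(g·K)

c ≈ 0.951 J/(g·K)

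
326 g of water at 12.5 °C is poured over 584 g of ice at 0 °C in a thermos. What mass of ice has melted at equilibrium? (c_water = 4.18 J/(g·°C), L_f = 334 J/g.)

Cooling the water to 0 °C releases 326·4.18·12.5 = 17033 J.
Melting all 584 g of ice would need 584·334 = 195056 J.
That's not enough to melt it all — equilibrium is at 0 °C with ice remaining.
m_melt = 17033 / L_f = 51 g.

m_melted ≈ 51 g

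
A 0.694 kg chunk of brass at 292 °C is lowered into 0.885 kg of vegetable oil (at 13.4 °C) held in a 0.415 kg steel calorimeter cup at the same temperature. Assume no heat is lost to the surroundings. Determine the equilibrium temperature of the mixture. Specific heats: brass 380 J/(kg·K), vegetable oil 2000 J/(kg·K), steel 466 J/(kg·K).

T_f ≈ 46.4 °C

Conservation of energy gives ΣQ = 0:
0.694×380×(T − 292) + 0.885×2000×(T − 13.4) + 0.415×466×(T − 13.4) = 0
263.72(T − 292) + 1770(T − 13.4) + 193.39(T − 13.4) = 0
(263.72 + 1770 + 193.39) T = 263.72×292 + 1770×13.4 + 193.39×13.4
T = 103316 / 2227.1 = 46.4 °C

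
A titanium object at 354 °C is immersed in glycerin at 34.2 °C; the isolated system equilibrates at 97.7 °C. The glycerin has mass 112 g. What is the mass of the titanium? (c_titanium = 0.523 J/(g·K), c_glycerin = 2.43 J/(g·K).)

Conservation of energy gives ΣQ = 0:
m×0.523×(97.7 − 354) + 112×2.43×(97.7 − 34.2) = 0
-134.04 m = -17282
m = -17282/-134.04 ≈ 128.9 g

m ≈ 129 g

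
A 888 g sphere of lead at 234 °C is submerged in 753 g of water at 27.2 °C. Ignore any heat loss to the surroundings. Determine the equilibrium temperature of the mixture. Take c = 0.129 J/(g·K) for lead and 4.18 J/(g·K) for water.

T_f ≈ 34.5 °C

|Q_lead| = |Q_water|:
888·0.129·(234 − T) = 753·4.18·(T − 27.2)
114.55(234 − T) = 3147.5(T − 27.2)
3262.1 T = 112418  ⇒  T ≈ 34.46 °C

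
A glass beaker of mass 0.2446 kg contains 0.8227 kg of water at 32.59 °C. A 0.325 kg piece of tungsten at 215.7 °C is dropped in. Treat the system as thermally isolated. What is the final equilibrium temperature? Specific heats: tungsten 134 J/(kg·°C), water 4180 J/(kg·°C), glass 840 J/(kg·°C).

T_f ≈ 34.8 °C

T_f is the heat-capacity-weighted average of the initial temperatures:
T_f = (43.55*215.7 + 3438.9*32.59 + 205.46*32.59) / (43.55 + 3438.9 + 205.46)
    = 128163 / 3687.9 ≈ 34.75 °C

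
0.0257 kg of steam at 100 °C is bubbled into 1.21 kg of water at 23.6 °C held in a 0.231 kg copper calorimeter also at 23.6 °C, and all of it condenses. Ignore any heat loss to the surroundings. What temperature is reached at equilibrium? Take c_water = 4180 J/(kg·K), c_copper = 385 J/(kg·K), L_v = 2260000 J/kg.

T_f ≈ 36.2 °C

Energy conservation, ΣQ = 0:
steam→water at 100 °C releases m L_v = 0.0257×2260000 = 58082
  condensate cools 100→T: 0.0257×4180×(T − 100) = 107.43(T − 100)
  water warms: 1.21×4180×(T − 23.6) = 5057.8(T − 23.6)
  cup: 88.94(T − 23.6)
5254.2 T = 58082 + 10743 + 121463 = 190288
T ≈ 36.22 °C (< 100 °C, so full condensation is consistent).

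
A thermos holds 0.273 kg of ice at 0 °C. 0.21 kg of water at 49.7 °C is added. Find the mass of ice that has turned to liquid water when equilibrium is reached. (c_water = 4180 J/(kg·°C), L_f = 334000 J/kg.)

m_melted ≈ 0.131 kg

Heat available from the water dropping to 0 °C: 0.21·4180·49.7 = 43627 J.
Fully melting the ice requires m_ice L_f = 0.273·334000 = 91182 J.
Since 43627 < 91182 J, not all the ice melts; equilibrium is at 0 °C.
m_melted·334000 = 43627  ⇒  m_melted ≈ 0.1306 kg.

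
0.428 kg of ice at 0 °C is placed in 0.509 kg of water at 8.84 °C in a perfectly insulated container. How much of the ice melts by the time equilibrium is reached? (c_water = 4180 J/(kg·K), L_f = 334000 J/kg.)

m_melted ≈ 0.0563 kg

Heat available from the water dropping to 0 °C: 0.509×4180×8.84 = 18808 J.
To melt every bit of ice: 0.428×334000 = 142952 J.
18808 J < 142952 J, so only part of the ice melts and the system sits at 0 °C.
Mass melted = 18808/334000 ≈ 0.05631 kg.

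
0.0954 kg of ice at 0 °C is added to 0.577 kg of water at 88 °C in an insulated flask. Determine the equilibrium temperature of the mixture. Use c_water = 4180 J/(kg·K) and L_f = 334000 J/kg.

Let T be the final temperature. ΣQ_i = 0:
fusion: m_ice L_f = 0.0954×334000 = 31864
  warm the meltwater: 398.77 T
  water cools: 0.577×4180×(T − 88) = 2411.9(T − 88)
2810.6 T = 212244 − 31864 = 180380
T ≈ 64.18 °C — above 0 °C, consistent with complete melting.

T_f ≈ 64.2 °C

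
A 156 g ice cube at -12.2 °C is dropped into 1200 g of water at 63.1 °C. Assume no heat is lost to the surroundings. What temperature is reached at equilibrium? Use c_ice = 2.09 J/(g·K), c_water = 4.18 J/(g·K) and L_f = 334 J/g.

T_f ≈ 45.9 °C

Sum of m c ΔT and latent-heat terms is zero:
ice -12.2→0 °C: 156×2.09×12.2 = 3977.7; fusion: m_ice L_f = 156×334 = 52104; meltwater 0→T: 156×4.18×T = 652.08 T; water cools: 1200×4.18×(T − 63.1) = 5016(T − 63.1)
5668.1 T = 316510 − 56082 = 260428
T ≈ 45.95 °C. Since T > 0 °C, the all-ice-melts assumption holds.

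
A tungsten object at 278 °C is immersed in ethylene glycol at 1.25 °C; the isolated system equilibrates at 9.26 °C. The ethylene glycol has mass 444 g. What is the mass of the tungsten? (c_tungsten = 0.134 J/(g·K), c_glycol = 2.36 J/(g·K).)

Heat lost by the tungsten = heat gained by the glycol:
m×0.134×(278 − 9.26) = 444×2.36×(9.26 − 1.25)
36.01 m = 8393.2  ⇒  m ≈ 233.1 g

m ≈ 233 g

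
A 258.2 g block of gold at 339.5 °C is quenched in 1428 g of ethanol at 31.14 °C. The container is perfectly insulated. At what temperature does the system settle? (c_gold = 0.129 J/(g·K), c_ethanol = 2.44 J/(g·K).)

T_f ≈ 34.1 °C

|Q_gold| = |Q_ethanol|:
258.2*0.129*(339.5 − T) = 1428*2.44*(T − 31.14)
33.31(339.5 − T) = 3484.3(T − 31.14)
3517.6 T = 119810  ⇒  T ≈ 34.06 °C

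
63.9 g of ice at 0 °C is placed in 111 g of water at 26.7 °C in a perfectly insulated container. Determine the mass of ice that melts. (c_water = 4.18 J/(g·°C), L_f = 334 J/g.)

m_melted ≈ 37.1 g

Heat available from the water dropping to 0 °C: 111×4.18×26.7 = 12388 J.
Melting all 63.9 g of ice would need 63.9×334 = 21343 J.
12388 J < 21343 J, so only part of the ice melts and the system sits at 0 °C.
m_melted×334 = 12388  ⇒  m_melted ≈ 37.09 g.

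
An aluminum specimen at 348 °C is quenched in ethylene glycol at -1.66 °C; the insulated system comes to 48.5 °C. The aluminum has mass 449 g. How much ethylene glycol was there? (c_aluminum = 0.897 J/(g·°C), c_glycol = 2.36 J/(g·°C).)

m ≈ 1020 g

Heat lost by the aluminum = heat gained by the glycol:
449·0.897·(348 − 48.5) = m·2.36·(48.5 − (-1.66))
118.38 m = 120625  ⇒  m ≈ 1019 g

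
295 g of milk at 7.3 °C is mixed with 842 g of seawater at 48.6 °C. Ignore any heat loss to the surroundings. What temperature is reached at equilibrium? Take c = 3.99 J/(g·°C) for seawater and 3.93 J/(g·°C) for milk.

Set heat shed by the hot body equal to heat absorbed by the cold body:
842×3.99×(48.6 − T) = 295×3.93×(T − 7.3)
3359.6(48.6 − T) = 1159.4(T − 7.3)
4518.9 T = 171739  ⇒  T ≈ 38.00 °C

T_f ≈ 38.0 °C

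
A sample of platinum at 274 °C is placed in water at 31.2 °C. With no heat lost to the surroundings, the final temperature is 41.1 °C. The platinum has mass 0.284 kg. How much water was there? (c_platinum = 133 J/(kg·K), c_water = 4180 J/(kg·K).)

|Q_platinum| = |Q_water|:
0.284×133×(274 − 41.1) = m×4180×(41.1 − 31.2)
41382 m = 8797.1  ⇒  m ≈ 0.2126 kg

m ≈ 0.213 kg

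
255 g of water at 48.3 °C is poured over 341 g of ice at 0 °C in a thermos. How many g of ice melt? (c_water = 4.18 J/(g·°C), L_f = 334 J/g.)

Heat available from the water dropping to 0 °C: 255·4.18·48.3 = 51483 J.
Melting all 341 g of ice would need 341·334 = 113894 J.
That's not enough to melt it all — equilibrium is at 0 °C with ice remaining.
m_melted·334 = 51483  ⇒  m_melted ≈ 154.1 g.

m_melted ≈ 154 g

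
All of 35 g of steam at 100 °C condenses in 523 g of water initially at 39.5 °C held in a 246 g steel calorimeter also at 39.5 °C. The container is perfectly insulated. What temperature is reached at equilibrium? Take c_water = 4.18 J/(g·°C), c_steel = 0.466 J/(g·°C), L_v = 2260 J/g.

Net heat exchanged in the isolated system is zero:
latent heat released on condensation: 35·2260 = 79100
  condensate cools 100→T: 35·4.18·(T − 100) = 146.3(T − 100)
  original water: 2186.1(T − 39.5)
  cup: 114.64(T − 39.5)
2447.1 T = 79100 + 14630 + 90881 = 184611
T ≈ 75.44 °C (< 100 °C, so full condensation is consistent).

T_f ≈ 75.4 °C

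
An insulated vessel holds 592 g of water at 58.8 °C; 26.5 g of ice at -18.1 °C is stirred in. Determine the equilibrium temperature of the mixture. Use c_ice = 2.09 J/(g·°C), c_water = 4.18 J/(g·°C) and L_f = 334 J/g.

T_f ≈ 52.5 °C

Energy balance with sensible and latent terms:
warm ice to 0 °C: 26.5×2.09×(0 − (-18.1)) = 1002.5
  fusion: m_ice L_f = 26.5×334 = 8851
  meltwater 0→T: 26.5×4.18×T = 110.77 T
  water cools: 592×4.18×(T − 58.8) = 2474.6(T − 58.8)
2585.3 T = 145504 − 9853.5 = 135651
T ≈ 52.47 °C — above 0 °C, consistent with complete melting.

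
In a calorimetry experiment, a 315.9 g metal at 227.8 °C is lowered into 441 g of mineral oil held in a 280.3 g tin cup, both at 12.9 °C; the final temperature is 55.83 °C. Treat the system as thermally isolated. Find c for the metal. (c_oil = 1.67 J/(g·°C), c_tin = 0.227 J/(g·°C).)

Net heat exchanged in the isolated system is zero:
315.9×c×(55.83 − 227.8) + 441×1.67×(55.83 − 12.9) + 280.3×0.227×(55.83 − 12.9) = 0
-54325 c = -34348
c = -34348/-54325 ≈ 0.6323 J/(g·°C)

c ≈ 0.632 J/(g·°C)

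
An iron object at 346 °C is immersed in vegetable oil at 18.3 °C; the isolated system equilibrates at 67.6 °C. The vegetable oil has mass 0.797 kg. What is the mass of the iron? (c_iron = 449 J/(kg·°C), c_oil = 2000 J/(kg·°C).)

m ≈ 0.629 kg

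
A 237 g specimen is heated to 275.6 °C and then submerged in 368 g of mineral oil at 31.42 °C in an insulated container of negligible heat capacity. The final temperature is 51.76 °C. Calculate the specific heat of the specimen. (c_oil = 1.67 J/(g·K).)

Setting the total heat transfer to zero:
237×c×(51.76 − 275.6) + 368×1.67×(51.76 − 31.42) = 0
-53050 c = -12500
c = -12500/-53050 ≈ 0.2356 J/(g·K)

c ≈ 0.236 J/(g·K)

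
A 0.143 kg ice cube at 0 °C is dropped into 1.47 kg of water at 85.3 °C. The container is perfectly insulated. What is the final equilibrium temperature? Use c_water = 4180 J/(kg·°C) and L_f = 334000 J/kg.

T_f ≈ 70.7 °C

Net heat exchanged in the isolated system is zero:
latent heat to melt: 0.143·334000 = 47762; warm the meltwater: 597.74 T; water cools: 1.47·4180·(T − 85.3) = 6144.6(T − 85.3)
6742.3 T = 524134 − 47762 = 476372
T ≈ 70.65 °C (positive, so assuming full melt was valid).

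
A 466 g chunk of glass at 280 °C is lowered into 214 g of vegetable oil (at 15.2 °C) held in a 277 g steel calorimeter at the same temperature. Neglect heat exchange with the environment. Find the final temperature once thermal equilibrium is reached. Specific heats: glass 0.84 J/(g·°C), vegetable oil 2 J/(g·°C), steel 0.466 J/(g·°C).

T_f ≈ 124.5 °C

Taking heat into each body as positive, Σ m c ΔT = 0:
466·0.84·(T − 280) + 214·2·(T − 15.2) + 277·0.466·(T − 15.2) = 0
391.44(T − 280) + 428(T − 15.2) + 129.08(T − 15.2) = 0
(391.44 + 428 + 129.08) T = 391.44·280 + 428·15.2 + 129.08·15.2
T ≈ 124.48 °C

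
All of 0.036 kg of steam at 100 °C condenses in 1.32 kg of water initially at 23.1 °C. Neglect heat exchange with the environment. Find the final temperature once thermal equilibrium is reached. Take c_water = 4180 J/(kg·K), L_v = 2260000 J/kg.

T_f ≈ 39.5 °C

Conservation of energy gives ΣQ = 0:
steam→water at 100 °C releases m L_v = 0.036·2260000 = 81360
  condensed water 100 °C→T: 150.48(T − 100)
  original water: 5517.6(T − 23.1)
5668.1 T = 81360 + 15048 + 127457 = 223865
T ≈ 39.50 °C, under the boiling point, so the assumption holds.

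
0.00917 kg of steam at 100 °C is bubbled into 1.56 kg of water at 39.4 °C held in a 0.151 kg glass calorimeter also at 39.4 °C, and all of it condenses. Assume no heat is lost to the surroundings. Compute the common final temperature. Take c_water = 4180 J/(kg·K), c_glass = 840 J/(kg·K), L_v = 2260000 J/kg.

Net heat exchanged in the isolated system is zero:
steam→water at 100 °C releases m L_v = 0.00917·2260000 = 20724
  condensate cools 100→T: 0.00917·4180·(T − 100) = 38.33(T − 100)
  water warms: 1.56·4180·(T − 39.4) = 6520.8(T − 39.4)
  cup: 126.84(T − 39.4)
6686 T = 20724 + 3833.1 + 261917 = 286474
T ≈ 42.85 °C, under the boiling point, so the assumption holds.

T_f ≈ 42.8 °C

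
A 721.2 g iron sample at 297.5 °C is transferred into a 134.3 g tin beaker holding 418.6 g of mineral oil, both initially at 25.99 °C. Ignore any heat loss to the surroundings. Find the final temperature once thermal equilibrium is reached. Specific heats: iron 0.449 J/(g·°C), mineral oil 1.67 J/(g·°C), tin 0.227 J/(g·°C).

T_f ≈ 109.5 °C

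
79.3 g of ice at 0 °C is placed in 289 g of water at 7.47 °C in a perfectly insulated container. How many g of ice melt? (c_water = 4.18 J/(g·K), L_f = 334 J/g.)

Cooling the water to 0 °C releases 289·4.18·7.47 = 9023.9 J.
To melt every bit of ice: 79.3·334 = 26486 J.
9023.9 J < 26486 J, so only part of the ice melts and the system sits at 0 °C.
m_melt = 9023.9 / L_f = 27.02 g.

m_melted ≈ 27 g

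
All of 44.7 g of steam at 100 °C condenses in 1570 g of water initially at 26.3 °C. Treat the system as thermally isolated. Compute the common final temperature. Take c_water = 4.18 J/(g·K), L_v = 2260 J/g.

T_f ≈ 43.3 °C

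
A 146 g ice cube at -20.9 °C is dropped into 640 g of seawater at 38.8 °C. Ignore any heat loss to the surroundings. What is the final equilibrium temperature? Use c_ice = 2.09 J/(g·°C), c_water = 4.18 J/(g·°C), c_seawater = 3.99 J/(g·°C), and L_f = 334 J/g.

Sum of m c ΔT and latent-heat terms is zero:
ice -20.9→0 °C: 146×2.09×20.9 = 6377.4; fusion: m_ice L_f = 146×334 = 48764; meltwater 0→T: 146×4.18×T = 610.28 T; seawater: 2553.6(T − 38.8)
3163.9 T = 99080 − 55141 = 43938
T ≈ 13.89 °C. Since T > 0 °C, the all-ice-melts assumption holds.

T_f ≈ 13.9 °C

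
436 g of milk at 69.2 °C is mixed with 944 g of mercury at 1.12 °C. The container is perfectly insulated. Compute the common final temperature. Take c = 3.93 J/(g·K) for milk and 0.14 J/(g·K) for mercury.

T_f ≈ 64.3 °C

T_f = Σ m_i c_i T_i / Σ m_i c_i:
T_f = (1713.5*69.2 + 132.16*1.12) / (1713.5 + 132.16)
    = 118721 / 1845.6 ≈ 64.33 °C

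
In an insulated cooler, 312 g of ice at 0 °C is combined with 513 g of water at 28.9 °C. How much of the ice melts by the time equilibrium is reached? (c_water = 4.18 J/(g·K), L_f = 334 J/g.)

m_melted ≈ 186 g

Water can give up m c ΔT = 513×4.18×28.9 = 61971 J before reaching 0 °C.
Melting all 312 g of ice would need 312×334 = 104208 J.
That's not enough to melt it all — equilibrium is at 0 °C with ice remaining.
m_melted×334 = 61971  ⇒  m_melted ≈ 185.5 g.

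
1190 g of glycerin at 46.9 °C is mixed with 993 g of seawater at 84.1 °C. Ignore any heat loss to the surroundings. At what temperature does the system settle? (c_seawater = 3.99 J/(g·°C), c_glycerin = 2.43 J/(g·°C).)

T_f ≈ 68.4 °C

T_f = Σ m_i c_i T_i / Σ m_i c_i:
T_f = (3962.1·84.1 + 2891.7·46.9) / (3962.1 + 2891.7)
    = 468831 / 6853.8 ≈ 68.40 °C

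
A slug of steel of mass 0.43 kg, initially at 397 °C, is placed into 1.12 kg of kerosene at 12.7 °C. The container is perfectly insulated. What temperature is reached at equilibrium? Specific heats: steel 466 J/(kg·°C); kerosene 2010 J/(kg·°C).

Heat gained plus heat lost sum to zero:
0.43×466×(T − 397) + 1.12×2010×(T − 12.7) = 0
200.38(T − 397) + 2251.2(T − 12.7) = 0
(200.38 + 2251.2) T = 200.38×397 + 2251.2×12.7
T = 108141/2451.6 ≈ 44.11 °C

T_f ≈ 44.1 °C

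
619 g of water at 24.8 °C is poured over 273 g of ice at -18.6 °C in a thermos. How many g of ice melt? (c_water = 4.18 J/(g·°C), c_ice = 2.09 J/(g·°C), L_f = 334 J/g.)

Water can give up m c ΔT = 619×4.18×24.8 = 64168 J before reaching 0 °C.
Warming the ice to 0 °C takes 273×2.09×18.6 = 10613 J, leaving 53555 J for melting.
To melt every bit of ice: 273×334 = 91182 J.
53555 J < 91182 J, so only part of the ice melts and the system sits at 0 °C.
m_melt = 53555 / L_f = 160.3 g.

m_melted ≈ 160 g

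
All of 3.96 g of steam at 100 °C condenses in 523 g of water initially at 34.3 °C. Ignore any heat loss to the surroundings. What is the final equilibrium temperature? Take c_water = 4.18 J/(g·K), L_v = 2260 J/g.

T_f ≈ 38.9 °C

Conservation of energy gives ΣQ = 0:
steam→water at 100 °C releases m L_v = 3.96·2260 = 8949.6
  condensate cools 100→T: 3.96·4.18·(T − 100) = 16.55(T − 100)
  original water: 2186.1(T − 34.3)
2202.7 T = 8949.6 + 1655.3 + 74985 = 85589
T ≈ 38.86 °C, under the boiling point, so the assumption holds.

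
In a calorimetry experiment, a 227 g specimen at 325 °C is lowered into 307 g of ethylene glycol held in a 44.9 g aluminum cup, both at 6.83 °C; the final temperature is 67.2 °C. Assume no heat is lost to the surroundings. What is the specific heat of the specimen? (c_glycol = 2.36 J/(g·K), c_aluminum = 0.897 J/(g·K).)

c ≈ 0.789 J/(g·K)

Setting the total heat transfer to zero:
227×c×(67.2 − 325) + 307×2.36×(67.2 − 6.83) + 44.9×0.897×(67.2 − 6.83) = 0
-58521 c = -46171
c = -46171/-58521 ≈ 0.789 J/(g·K)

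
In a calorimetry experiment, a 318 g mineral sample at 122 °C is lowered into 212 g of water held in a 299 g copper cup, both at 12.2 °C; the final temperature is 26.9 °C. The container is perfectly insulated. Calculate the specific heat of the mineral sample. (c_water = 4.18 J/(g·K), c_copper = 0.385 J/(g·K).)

Net heat exchanged in the isolated system is zero:
318·c·(26.9 − 122) + 212·4.18·(26.9 − 12.2) + 299·0.385·(26.9 − 12.2) = 0
-30242 c = -14719
c = -14719/-30242 ≈ 0.4867 J/(g·K)

c ≈ 0.487 J/(g·K)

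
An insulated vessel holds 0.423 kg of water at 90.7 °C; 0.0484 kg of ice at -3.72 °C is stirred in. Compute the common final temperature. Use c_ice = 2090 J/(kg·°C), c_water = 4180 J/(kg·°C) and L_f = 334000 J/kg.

Net heat exchanged in the isolated system is zero:
warm ice to 0 °C: 0.0484·2090·(0 − (-3.72)) = 376.3
  fusion: m_ice L_f = 0.0484·334000 = 16166
  warm the meltwater: 202.31 T
  water cools: 0.423·4180·(T − 90.7) = 1768.1(T − 90.7)
1970.5 T = 160370 − 16542 = 143828
T ≈ 72.99 °C. Since T > 0 °C, the all-ice-melts assumption holds.

T_f ≈ 73.0 °C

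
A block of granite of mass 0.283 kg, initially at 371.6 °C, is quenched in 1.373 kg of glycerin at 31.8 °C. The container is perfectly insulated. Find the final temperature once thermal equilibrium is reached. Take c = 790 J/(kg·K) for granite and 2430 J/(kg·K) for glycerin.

Let T be the final temperature. ΣQ_i = 0:
0.283·790·(T − 371.6) + 1.373·2430·(T − 31.8) = 0
223.57(T − 371.6) + 3336.4(T − 31.8) = 0
3560 T = 189176
T ≈ 53.14 °C

T_f ≈ 53.1 °C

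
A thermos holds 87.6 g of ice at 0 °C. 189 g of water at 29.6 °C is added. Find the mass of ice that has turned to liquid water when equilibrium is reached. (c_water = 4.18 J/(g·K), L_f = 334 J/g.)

Heat available from the water dropping to 0 °C: 189·4.18·29.6 = 23385 J.
Fully melting the ice requires m_ice L_f = 87.6·334 = 29258 J.
Since 23385 < 29258 J, not all the ice melts; equilibrium is at 0 °C.
m_melt = 23385 / L_f = 70.01 g.

m_melted ≈ 70 g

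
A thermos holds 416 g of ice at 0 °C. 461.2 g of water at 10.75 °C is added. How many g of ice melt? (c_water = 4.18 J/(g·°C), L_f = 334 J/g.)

Heat available from the water dropping to 0 °C: 461.2·4.18·10.75 = 20724 J.
Melting all 416 g of ice would need 416·334 = 138944 J.
That's not enough to melt it all — equilibrium is at 0 °C with ice remaining.
m_melt = 20724 / L_f = 62.05 g.

m_melted ≈ 62 g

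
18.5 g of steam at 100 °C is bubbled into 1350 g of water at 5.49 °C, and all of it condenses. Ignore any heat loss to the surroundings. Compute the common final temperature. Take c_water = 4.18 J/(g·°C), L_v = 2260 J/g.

Taking heat into each body as positive, Σ m c ΔT = 0:
condense steam: −18.5×2260 = −41810; condensed water 100 °C→T: 77.33(T − 100); original water: 5643(T − 5.49)
5720.3 T = 41810 + 7733 + 30980 = 80523
T ≈ 14.08 °C — below 100 °C, confirming all the steam condensed.

T_f ≈ 14.1 °C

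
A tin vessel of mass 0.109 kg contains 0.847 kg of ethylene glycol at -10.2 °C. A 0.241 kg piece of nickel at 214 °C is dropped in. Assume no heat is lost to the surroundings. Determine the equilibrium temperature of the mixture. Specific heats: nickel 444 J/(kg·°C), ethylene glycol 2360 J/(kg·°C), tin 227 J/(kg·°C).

T_f ≈ 1.1 °C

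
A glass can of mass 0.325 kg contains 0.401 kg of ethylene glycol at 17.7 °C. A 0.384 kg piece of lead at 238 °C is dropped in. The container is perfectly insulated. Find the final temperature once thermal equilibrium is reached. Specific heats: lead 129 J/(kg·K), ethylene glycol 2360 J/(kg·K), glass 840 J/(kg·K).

T_f ≈ 26.3 °C

Heat gained plus heat lost sum to zero:
0.384×129×(T − 238) + 0.401×2360×(T − 17.7) + 0.325×840×(T − 17.7) = 0
1268.9 T = 33372
T = 33372 / 1268.9 = 26.3 °C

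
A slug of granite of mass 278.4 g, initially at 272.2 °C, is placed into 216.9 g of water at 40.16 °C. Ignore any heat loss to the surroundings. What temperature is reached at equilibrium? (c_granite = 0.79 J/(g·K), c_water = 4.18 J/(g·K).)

Energy conservation, ΣQ = 0:
278.4*0.79*(T − 272.2) + 216.9*4.18*(T − 40.16) = 0
1126.6 T = 96277
T = 96277 / 1126.6 = 85.5 °C

T_f ≈ 85.5 °C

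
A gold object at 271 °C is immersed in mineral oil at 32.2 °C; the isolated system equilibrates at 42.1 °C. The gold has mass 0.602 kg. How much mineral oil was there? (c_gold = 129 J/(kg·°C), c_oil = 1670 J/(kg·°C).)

Heat lost by the gold = heat gained by the oil:
0.602·129·(271 − 42.1) = m·1670·(42.1 − 32.2)
16533 m = 17776  ⇒  m ≈ 1.075 kg

m ≈ 1.08 kg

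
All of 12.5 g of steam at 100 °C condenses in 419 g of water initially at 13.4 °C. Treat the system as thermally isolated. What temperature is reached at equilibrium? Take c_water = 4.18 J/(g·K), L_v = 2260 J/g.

T_f ≈ 31.6 °C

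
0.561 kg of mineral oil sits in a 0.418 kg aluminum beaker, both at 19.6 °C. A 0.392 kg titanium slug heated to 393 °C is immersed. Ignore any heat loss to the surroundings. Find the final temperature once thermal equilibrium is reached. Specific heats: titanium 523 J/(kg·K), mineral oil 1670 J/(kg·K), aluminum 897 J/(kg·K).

T_f ≈ 70.1 °C

T_f is the heat-capacity-weighted average of the initial temperatures:
T_f = (205.02*393 + 936.87*19.6 + 374.95*19.6) / (205.02 + 936.87 + 374.95)
    = 106283 / 1516.8 ≈ 70.07 °C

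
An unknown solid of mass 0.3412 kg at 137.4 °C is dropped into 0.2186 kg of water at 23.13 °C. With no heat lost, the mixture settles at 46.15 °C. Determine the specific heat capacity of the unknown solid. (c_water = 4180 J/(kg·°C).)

c ≈ 676 J/(kg·°C)

Heat gained plus heat lost sum to zero:
0.3412·c·(46.15 − 137.4) + 0.2186·4180·(46.15 − 23.13) = 0
-31.13 c = -21034
c = -21034/-31.13 ≈ 675.6 J/(kg·°C)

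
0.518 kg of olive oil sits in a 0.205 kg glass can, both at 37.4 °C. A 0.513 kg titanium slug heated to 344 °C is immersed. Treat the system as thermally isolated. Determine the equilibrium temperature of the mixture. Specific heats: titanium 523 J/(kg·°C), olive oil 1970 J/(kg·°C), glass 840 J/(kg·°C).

T_f ≈ 93.7 °C

T_f = Σ m_i c_i T_i / Σ m_i c_i:
T_f = (268.3×344 + 1020.5×37.4 + 172.2×37.4) / (268.3 + 1020.5 + 172.2)
    = 136900 / 1461 ≈ 93.71 °C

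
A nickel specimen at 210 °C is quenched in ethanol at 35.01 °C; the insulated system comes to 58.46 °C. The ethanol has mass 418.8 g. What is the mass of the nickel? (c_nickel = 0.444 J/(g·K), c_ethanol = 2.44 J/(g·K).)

m ≈ 356 g

|Q_nickel| = |Q_ethanol|:
m·0.444·(210 − 58.46) = 418.8·2.44·(58.46 − 35.01)
67.28 m = 23963  ⇒  m ≈ 356.1 g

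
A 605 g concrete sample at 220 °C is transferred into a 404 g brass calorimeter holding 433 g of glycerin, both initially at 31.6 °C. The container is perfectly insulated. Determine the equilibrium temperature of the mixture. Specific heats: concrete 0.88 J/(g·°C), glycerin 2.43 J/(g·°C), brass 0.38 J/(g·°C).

Let T be the final temperature. ΣQ_i = 0:
605·0.88·(T − 220) + 433·2.43·(T − 31.6) + 404·0.38·(T − 31.6) = 0
532.4(T − 220) + 1052.2(T − 31.6) + 153.52(T − 31.6) = 0
1738.1 T = 155228
T = 155228 / 1738.1 = 89.3 °C

T_f ≈ 89.3 °C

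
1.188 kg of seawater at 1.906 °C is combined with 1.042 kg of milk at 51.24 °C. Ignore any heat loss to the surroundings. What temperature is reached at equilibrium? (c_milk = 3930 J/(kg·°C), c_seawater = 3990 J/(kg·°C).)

Taking heat into each body as positive, Σ m c ΔT = 0:
1.042×3930×(T − 51.24) + 1.188×3990×(T − 1.906) = 0
4095.1(T − 51.24) + 4740.1(T − 1.906) = 0
(4095.1 + 4740.1) T = 4095.1×51.24 + 4740.1×1.906
T ≈ 24.77 °C

T_f ≈ 24.8 °C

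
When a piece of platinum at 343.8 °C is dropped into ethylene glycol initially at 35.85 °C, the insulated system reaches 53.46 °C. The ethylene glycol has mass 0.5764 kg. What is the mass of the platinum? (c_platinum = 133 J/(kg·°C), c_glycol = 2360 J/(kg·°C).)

Heat gained plus heat lost sum to zero:
m×133×(53.46 − 343.8) + 0.5764×2360×(53.46 − 35.85) = 0
-38615 m = -23955
m = -23955/-38615 ≈ 0.6204 kg

m ≈ 0.62 kg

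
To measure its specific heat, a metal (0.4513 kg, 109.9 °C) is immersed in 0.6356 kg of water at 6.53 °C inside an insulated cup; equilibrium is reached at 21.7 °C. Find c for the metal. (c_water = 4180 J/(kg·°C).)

c ≈ 1010 J/(kg·°C)

Conservation of energy gives ΣQ = 0:
0.4513×c×(21.7 − 109.9) + 0.6356×4180×(21.7 − 6.53) = 0
-39.8 c = -40304
c = -40304/-39.8 ≈ 1013 J/(kg·°C)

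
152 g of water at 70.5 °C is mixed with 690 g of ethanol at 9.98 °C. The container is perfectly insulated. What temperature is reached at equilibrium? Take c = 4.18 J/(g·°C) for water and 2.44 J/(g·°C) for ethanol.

T_f ≈ 26.6 °C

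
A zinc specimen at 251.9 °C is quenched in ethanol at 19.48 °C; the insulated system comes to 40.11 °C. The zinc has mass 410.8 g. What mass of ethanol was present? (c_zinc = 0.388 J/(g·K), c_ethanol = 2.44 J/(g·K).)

m ≈ 671 g

|Q_zinc| = |Q_ethanol|:
410.8·0.388·(251.9 − 40.11) = m·2.44·(40.11 − 19.48)
50.34 m = 33757  ⇒  m ≈ 670.6 g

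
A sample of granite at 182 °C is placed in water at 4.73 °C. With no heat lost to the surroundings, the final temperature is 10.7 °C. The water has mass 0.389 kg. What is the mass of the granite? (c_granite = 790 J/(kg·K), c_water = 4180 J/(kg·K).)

m ≈ 0.0717 kg

|Q_granite| = |Q_water|:
m×790×(182 − 10.7) = 0.389×4180×(10.7 − 4.73)
135327 m = 9707.3  ⇒  m ≈ 0.07173 kg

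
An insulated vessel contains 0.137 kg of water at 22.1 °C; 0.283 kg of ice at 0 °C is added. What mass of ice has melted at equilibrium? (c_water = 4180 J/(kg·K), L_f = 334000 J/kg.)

Heat available from the water dropping to 0 °C: 0.137×4180×22.1 = 12656 J.
Fully melting the ice requires m_ice L_f = 0.283×334000 = 94522 J.
12656 J < 94522 J, so only part of the ice melts and the system sits at 0 °C.
m_melted×334000 = 12656  ⇒  m_melted ≈ 0.03789 kg.

m_melted ≈ 0.0379 kg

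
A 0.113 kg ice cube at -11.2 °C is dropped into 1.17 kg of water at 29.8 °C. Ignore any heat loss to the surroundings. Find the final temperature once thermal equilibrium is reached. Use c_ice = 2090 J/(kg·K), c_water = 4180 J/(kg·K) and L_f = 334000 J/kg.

T_f ≈ 19.6 °C

Taking heat into each body as positive, Σ m c ΔT = 0:
ice -11.2→0 °C: 0.113×2090×11.2 = 2645.1; melt ice: 0.113×334000 = 37742; meltwater 0→T: 0.113×4180×T = 472.34 T; water cools: 1.17×4180×(T − 29.8) = 4890.6(T − 29.8)
5362.9 T = 145740 − 40387 = 105353
T ≈ 19.64 °C — above 0 °C, consistent with complete melting.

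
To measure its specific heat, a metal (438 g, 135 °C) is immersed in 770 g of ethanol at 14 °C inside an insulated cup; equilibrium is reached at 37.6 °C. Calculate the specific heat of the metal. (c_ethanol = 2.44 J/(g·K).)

Heat lost by the metal = heat gained by the ethanol:
438·c·(135 − 37.6) = 770·2.44·(37.6 − 14)
42661 c = 44340  ⇒  c ≈ 1.039 J/(g·K)

c ≈ 1.04 J/(g·K)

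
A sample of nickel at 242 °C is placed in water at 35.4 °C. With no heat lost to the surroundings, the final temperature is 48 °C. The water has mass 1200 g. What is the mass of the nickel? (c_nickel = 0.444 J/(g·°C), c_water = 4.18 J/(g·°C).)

Let T be the final temperature. ΣQ_i = 0:
m×0.444×(48 − 242) + 1200×4.18×(48 − 35.4) = 0
-86.14 m = -63202
m = -63202/-86.14 ≈ 733.7 g

m ≈ 734 g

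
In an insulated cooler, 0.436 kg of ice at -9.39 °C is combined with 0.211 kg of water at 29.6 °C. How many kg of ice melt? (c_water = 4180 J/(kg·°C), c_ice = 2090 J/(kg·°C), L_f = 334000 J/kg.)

m_melted ≈ 0.0525 kg

Water can give up m c ΔT = 0.211·4180·29.6 = 26107 J before reaching 0 °C.
Warming the ice to 0 °C takes 0.436·2090·9.39 = 8556.5 J, leaving 17550 J for melting.
Fully melting the ice requires m_ice L_f = 0.436·334000 = 145624 J.
17550 J < 145624 J, so only part of the ice melts and the system sits at 0 °C.
Mass melted = 17550/334000 ≈ 0.05255 kg.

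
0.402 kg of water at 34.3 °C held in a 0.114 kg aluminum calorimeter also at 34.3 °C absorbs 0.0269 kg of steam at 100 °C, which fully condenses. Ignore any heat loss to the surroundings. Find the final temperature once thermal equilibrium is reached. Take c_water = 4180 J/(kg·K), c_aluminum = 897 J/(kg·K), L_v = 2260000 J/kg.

T_f ≈ 70.3 °C

Conservation of energy gives ΣQ = 0:
steam→water at 100 °C releases m L_v = 0.0269×2260000 = 60794; condensed water 100 °C→T: 112.44(T − 100); water warms: 0.402×4180×(T − 34.3) = 1680.4(T − 34.3); cup: 102.26(T − 34.3)
1895.1 T = 60794 + 11244 + 61144 = 133182
T ≈ 70.28 °C (< 100 °C, so full condensation is consistent).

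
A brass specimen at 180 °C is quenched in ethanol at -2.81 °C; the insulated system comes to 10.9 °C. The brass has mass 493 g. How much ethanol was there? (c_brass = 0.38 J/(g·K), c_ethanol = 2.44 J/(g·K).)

Conservation of energy gives ΣQ = 0:
493×0.38×(10.9 − 180) + m×2.44×(10.9 − (-2.81)) = 0
33.45 m = 31679
m = 31679/33.45 ≈ 947 g

m ≈ 947 g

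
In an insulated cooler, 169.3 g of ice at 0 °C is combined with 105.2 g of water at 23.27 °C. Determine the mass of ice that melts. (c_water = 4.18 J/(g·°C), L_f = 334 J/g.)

m_melted ≈ 30.6 g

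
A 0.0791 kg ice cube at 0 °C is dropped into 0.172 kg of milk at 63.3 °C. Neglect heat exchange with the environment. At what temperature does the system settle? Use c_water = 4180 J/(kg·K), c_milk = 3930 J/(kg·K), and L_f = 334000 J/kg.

Net heat exchanged in the isolated system is zero:
melt ice: 0.0791×334000 = 26419; warm the meltwater: 330.64 T; milk cools: 0.172×3930×(T − 63.3) = 675.96(T − 63.3)
1006.6 T = 42788 − 26419 = 16369
T ≈ 16.26 °C. Since T > 0 °C, the all-ice-melts assumption holds.

T_f ≈ 16.3 °C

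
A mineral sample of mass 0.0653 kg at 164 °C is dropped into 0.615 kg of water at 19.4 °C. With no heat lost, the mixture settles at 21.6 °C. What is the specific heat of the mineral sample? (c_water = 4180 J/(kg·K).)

c ≈ 608 J/(kg·K)

Let T be the final temperature. ΣQ_i = 0:
0.0653·c·(21.6 − 164) + 0.615·4180·(21.6 − 19.4) = 0
-9.299 c = -5655.5
c = -5655.5/-9.299 ≈ 608.2 J/(kg·K)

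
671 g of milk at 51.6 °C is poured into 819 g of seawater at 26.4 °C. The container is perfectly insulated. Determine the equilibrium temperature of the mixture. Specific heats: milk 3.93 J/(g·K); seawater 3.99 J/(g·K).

T_f ≈ 37.7 °C

Setting the total heat transfer to zero:
671*3.93*(T − 51.6) + 819*3.99*(T − 26.4) = 0
5904.8 T = 222341
T = 222341/5904.8 ≈ 37.65 °C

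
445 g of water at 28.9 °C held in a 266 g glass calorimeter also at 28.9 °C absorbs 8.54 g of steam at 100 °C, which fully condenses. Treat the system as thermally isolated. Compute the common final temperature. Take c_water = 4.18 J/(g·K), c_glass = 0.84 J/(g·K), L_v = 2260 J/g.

Sum of m c ΔT and latent-heat terms is zero:
steam→water at 100 °C releases m L_v = 8.54×2260 = 19300; condensate cools 100→T: 8.54×4.18×(T − 100) = 35.7(T − 100); original water: 1860.1(T − 28.9); glass cup: 266×0.84×(T − 28.9) = 223.44(T − 28.9)
2119.2 T = 19300 + 3569.7 + 60214 = 83084
T ≈ 39.20 °C (< 100 °C, so full condensation is consistent).

T_f ≈ 39.2 °C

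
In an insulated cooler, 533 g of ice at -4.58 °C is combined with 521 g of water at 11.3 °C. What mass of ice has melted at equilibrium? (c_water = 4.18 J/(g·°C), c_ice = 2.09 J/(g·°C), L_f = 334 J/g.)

Cooling the water to 0 °C releases 521·4.18·11.3 = 24609 J.
Of that, 533·2.09·4.58 = 5102 J goes to bring the ice to 0 °C, leaving 19507 J.
Fully melting the ice requires m_ice L_f = 533·334 = 178022 J.
Since 19507 < 178022 J, not all the ice melts; equilibrium is at 0 °C.
m_melt = 19507 / L_f = 58.4 g.

m_melted ≈ 58.4 g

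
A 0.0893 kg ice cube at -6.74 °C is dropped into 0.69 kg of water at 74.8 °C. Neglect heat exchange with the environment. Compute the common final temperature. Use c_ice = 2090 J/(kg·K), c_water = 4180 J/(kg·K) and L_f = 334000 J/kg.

T_f ≈ 56.7 °C

Sum of m c ΔT and latent-heat terms is zero:
ice -6.74→0 °C: 0.0893·2090·6.74 = 1257.9; fusion: m_ice L_f = 0.0893·334000 = 29826; meltwater 0→T: 0.0893·4180·T = 373.27 T; water cools: 0.69·4180·(T − 74.8) = 2884.2(T − 74.8)
3257.5 T = 215738 − 31084 = 184654
T ≈ 56.69 °C — above 0 °C, consistent with complete melting.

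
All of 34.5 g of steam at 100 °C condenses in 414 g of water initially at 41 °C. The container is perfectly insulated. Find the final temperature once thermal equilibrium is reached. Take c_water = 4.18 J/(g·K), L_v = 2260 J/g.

T_f ≈ 87.1 °C

Sum of m c ΔT and latent-heat terms is zero:
steam→water at 100 °C releases m L_v = 34.5·2260 = 77970; condensed water 100 °C→T: 144.21(T − 100); water warms: 414·4.18·(T − 41) = 1730.5(T − 41)
1874.7 T = 77970 + 14421 + 70951 = 163342
T ≈ 87.13 °C — below 100 °C, confirming all the steam condensed.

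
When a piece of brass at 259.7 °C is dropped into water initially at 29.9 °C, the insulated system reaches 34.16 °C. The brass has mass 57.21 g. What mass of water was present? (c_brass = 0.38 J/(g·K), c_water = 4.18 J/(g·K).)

Heat lost by the brass = heat gained by the water:
57.21·0.38·(259.7 − 34.16) = m·4.18·(34.16 − 29.9)
17.81 m = 4903.2  ⇒  m ≈ 275.4 g

m ≈ 275 g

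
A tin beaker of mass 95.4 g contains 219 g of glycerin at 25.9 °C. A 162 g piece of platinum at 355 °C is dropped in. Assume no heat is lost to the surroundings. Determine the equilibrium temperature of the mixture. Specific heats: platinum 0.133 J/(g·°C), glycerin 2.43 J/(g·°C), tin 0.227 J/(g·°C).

Taking heat into each body as positive, Σ m c ΔT = 0:
162*0.133*(T − 355) + 219*2.43*(T − 25.9) + 95.4*0.227*(T − 25.9) = 0
575.37 T = 21993
T = 21993/575.37 ≈ 38.22 °C

T_f ≈ 38.2 °C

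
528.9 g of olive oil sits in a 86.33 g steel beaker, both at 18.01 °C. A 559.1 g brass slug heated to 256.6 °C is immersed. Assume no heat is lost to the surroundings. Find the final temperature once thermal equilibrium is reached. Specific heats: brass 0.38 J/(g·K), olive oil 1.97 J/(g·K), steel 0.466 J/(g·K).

T_f = Σ m_i c_i T_i / Σ m_i c_i:
T_f = (212.46*256.6 + 1041.9*18.01 + 40.23*18.01) / (212.46 + 1041.9 + 40.23)
    = 74006 / 1294.6 ≈ 57.16 °C

T_f ≈ 57.2 °C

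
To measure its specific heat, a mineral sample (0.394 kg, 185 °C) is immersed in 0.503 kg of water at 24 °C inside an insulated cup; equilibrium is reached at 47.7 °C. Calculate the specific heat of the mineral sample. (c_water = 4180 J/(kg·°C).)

Heat gained plus heat lost sum to zero:
0.394·c·(47.7 − 185) + 0.503·4180·(47.7 − 24) = 0
-54.1 c = -49830
c = -49830/-54.1 ≈ 921.1 J/(kg·°C)

c ≈ 921 J/(kg·°C)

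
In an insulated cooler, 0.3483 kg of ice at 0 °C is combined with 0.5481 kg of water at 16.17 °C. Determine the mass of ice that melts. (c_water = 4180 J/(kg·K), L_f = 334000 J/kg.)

m_melted ≈ 0.111 kg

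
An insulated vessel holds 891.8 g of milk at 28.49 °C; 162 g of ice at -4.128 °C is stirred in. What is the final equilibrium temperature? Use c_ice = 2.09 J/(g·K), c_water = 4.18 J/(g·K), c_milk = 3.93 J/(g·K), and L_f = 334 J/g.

T_f ≈ 10.6 °C

Taking heat into each body as positive, Σ m c ΔT = 0:
ice -4.128→0 °C: 162·2.09·4.128 = 1397.7; fusion: m_ice L_f = 162·334 = 54108; warm the meltwater: 677.16 T; milk: 3504.8(T − 28.49)
4181.9 T = 99851 − 55506 = 44345
T ≈ 10.60 °C — above 0 °C, consistent with complete melting.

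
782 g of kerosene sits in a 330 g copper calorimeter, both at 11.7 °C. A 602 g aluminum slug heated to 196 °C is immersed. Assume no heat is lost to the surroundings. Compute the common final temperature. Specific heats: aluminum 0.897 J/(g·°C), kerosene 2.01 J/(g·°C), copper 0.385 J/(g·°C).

T_f ≈ 56.2 °C

Let T be the final temperature. ΣQ_i = 0:
602·0.897·(T − 196) + 782·2.01·(T − 11.7) + 330·0.385·(T − 11.7) = 0
(539.99 + 1571.8 + 127.05) T = 539.99·196 + 1571.8·11.7 + 127.05·11.7
T = 125716/2238.9 ≈ 56.15 °C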